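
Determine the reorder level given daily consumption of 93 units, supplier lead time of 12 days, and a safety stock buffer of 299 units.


Formula: ROP = (Daily Demand * Lead Time) + Safety Stock
Demand during lead time = 93 * 12 = 1116 units
ROP = 1116 + 299 = 1415 units

1415 units


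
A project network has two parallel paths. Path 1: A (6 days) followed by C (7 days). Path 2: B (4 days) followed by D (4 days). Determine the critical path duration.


Path 1 = 6 + 7 = 13 days
Path 2 = 4 + 4 = 8 days
Duration = max(13, 8) = 13 days

13 days


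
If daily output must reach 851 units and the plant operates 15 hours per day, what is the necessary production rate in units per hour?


Formula: Production Rate = Daily Demand / Available Hours
Rate = 851 units/day / 15 hours/day
Rate = 56.7 units/hour

56.7 units/hour


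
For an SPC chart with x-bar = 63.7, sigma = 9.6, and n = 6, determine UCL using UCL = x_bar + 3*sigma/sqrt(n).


UCL = 63.7 + 3 * 9.6 / sqrt(6)

75.46


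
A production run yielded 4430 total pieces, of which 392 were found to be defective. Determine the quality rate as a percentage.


Formula: Quality Rate = Good Pieces / Total Pieces * 100
Good pieces = 4430 - 392 = 4038
QR = 4038 / 4430 * 100 = 91.2%

91.2%


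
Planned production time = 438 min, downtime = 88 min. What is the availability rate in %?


Formula: Availability = (Planned Time - Downtime) / Planned Time * 100
Uptime = 438 - 88 = 350 min
Availability = 350 / 438 * 100 = 79.9%

79.9%


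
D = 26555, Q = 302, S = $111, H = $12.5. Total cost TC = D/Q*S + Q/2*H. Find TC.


TC = 26555/302 * 111 + 302/2 * 12.5

$11647.78


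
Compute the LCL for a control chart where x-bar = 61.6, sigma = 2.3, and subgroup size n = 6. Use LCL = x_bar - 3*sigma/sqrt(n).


LCL = 61.6 - 3 * 2.3 / sqrt(6)

58.78


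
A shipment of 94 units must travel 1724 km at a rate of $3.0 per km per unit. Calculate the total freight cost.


TC = dist * cost * units = 1724 * 3.0 * 94 = $486168.00

$486168.00


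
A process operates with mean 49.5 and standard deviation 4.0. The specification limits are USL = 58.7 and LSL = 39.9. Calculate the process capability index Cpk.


Cpu = (58.7 - 49.5) / (3 * 4.0) = 0.77
Cpl = (49.5 - 39.9) / (3 * 4.0) = 0.8
Cpk = min(0.77, 0.8) = 0.77

0.77


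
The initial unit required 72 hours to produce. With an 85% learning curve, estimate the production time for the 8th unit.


Formula: T_n = T_1 * (learning_rate)^(log2(n)) where learning_rate = rate/100
Doublings = log2(8) = 3
T_n = 72 * 0.85^3
T_n = 72 * 0.6141 = 44.2 hours

44.2 hours


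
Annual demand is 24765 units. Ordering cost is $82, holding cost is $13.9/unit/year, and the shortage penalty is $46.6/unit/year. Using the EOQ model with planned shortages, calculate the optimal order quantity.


Formula: EOQ* = sqrt(2DS/H) * sqrt((H+P)/P)
Base EOQ = sqrt(2*24765*82/13.9) = 540.55 units
Correction = sqrt((13.9+46.6)/46.6) = 1.13942
EOQ* = 540.55 * 1.13942 = 615.9 units

615.9 units


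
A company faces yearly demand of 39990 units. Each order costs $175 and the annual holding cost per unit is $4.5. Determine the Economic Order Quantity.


Formula: EOQ = sqrt(2 * D * S / H)
Numerator: 2 * 39990 * 175 = 13996500
2DS/H = 13996500 / 4.5 = 3110333.3
EOQ = sqrt(3110333.3) = 1763.6 units

1763.6 units


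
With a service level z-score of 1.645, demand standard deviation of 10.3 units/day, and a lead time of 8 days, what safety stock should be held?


Formula: SS = z * sigma_d * sqrt(LT)
sqrt(LT) = sqrt(8) = 2.8284
SS = 1.645 * 10.3 * 2.8284
SS = 47.9 units

47.9 units


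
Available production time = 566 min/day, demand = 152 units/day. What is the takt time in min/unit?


Formula: Takt Time = Available Production Time / Customer Demand
Takt = 566 min/day / 152 units/day
Takt = 3.72 min/unit

3.72 min/unit


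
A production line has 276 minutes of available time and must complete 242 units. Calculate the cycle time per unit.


Formula: CT = Available Time / Number of Units
CT = 276 min / 242 units
CT = 1.14 min/unit

1.14 min/unit


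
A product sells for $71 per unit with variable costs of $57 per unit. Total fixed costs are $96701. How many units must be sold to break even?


Formula: BEQ = Fixed Costs / (Price - Variable Cost)
Contribution margin = $71 - $57 = $14/unit
BEQ = ceil($96701 / $14/unit) = ceil(6907.21) = 6908 units

6908 units


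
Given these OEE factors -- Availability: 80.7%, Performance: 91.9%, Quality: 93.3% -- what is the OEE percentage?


Formula: OEE = Availability * Performance * Quality / 10000
A * P = 80.7% * 91.9% / 100 = 74.16%
OEE = 74.16% * 93.3% / 100 = 69.2%

69.2%


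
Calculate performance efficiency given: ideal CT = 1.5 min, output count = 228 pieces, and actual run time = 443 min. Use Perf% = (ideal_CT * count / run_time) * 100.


Formula: Performance = (Ideal CT * Total Count) / Run Time * 100
Ideal output time = 1.5 * 228 = 342.0 min
Performance = 342.0 / 443 * 100 = 77.2%

77.2%


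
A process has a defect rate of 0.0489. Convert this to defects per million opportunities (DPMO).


DPMO = defect_rate * 1000000 = 0.0489 * 1000000

48900


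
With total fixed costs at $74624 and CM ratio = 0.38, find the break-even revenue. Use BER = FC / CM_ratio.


Formula: BER = Fixed Costs / Contribution Margin Ratio
BER = $74624 / 0.38
BER = $196378.95 (to the nearest cent)

$196378.95


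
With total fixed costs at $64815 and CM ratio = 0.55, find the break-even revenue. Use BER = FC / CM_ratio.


Formula: BER = Fixed Costs / Contribution Margin Ratio
BER = $64815 / 0.55
BER = $117845.45 (to the nearest cent)

$117845.45


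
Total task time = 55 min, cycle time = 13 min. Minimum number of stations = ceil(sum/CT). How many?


Formula: N_min = ceil(Sum of Task Times / Cycle Time)
N_min = ceil(55 min / 13 min) = ceil(4.2308)
N_min = 5 stations

5


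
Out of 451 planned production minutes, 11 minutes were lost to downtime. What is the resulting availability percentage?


Formula: Availability = (Planned Time - Downtime) / Planned Time * 100
Uptime = 451 - 11 = 440 min
Availability = 440 / 451 * 100 = 97.6%

97.6%


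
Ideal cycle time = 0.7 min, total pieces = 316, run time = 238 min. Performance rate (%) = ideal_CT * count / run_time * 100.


Formula: Performance = (Ideal CT * Total Count) / Run Time * 100
Ideal output time = 0.7 * 316 = 221.2 min
Performance = 221.2 / 238 * 100 = 92.9%

92.9%


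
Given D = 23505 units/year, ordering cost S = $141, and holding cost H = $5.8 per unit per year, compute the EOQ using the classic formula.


Formula: EOQ = sqrt(2 * D * S / H)
Numerator: 2 * 23505 * 141 = 6628410
2DS/H = 6628410 / 5.8 = 1142829.3
EOQ = sqrt(1142829.3) = 1069.0 units

1069.0 units


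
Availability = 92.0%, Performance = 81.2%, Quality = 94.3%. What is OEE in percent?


Formula: OEE = Availability * Performance * Quality / 10000
A * P = 92.0% * 81.2% / 100 = 74.7%
OEE = 74.7% * 94.3% / 100 = 70.4%

70.4%


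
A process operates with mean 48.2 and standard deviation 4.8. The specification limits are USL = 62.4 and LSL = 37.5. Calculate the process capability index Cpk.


Cpu = (62.4 - 48.2) / (3 * 4.8) = 0.99
Cpl = (48.2 - 37.5) / (3 * 4.8) = 0.74
Cpk = min(0.99, 0.74) = 0.74

0.74


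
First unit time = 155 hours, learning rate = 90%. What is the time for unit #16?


Formula: T_n = T_1 * (learning_rate)^(log2(n)) where learning_rate = rate/100
Doublings = log2(16) = 4
T_n = 155 * 0.9^4
T_n = 155 * 0.6561 = 101.7 hours

101.7 hours


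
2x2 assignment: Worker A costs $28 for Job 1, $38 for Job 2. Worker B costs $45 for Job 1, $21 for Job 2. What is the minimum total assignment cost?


Option 1: A->1 + B->2 = $28 + $21 = $49
Option 2: A->2 + B->1 = $38 + $45 = $83
Min cost = min($49, $83) = $49

$49


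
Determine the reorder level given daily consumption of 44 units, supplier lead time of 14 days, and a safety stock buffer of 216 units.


Formula: ROP = (Daily Demand * Lead Time) + Safety Stock
Demand during lead time = 44 * 14 = 616 units
ROP = 616 + 216 = 832 units

832 units


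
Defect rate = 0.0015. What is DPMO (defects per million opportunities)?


DPMO = defect_rate * 1000000 = 0.0015 * 1000000

1500


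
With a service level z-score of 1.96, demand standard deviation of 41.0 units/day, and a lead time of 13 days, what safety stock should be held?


Formula: SS = z * sigma_d * sqrt(LT)
sqrt(LT) = sqrt(13) = 3.6056
SS = 1.96 * 41.0 * 3.6056
SS = 289.7 units

289.7 units


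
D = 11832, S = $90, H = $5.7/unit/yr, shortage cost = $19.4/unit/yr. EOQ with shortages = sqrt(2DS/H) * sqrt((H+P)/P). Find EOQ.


Formula: EOQ* = sqrt(2DS/H) * sqrt((H+P)/P)
Base EOQ = sqrt(2*11832*90/5.7) = 611.26 units
Correction = sqrt((5.7+19.4)/19.4) = 1.13746
EOQ* = 611.26 * 1.13746 = 695.3 units

695.3 units


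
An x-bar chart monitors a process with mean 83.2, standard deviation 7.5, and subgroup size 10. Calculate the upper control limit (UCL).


UCL = 83.2 + 3 * 7.5 / sqrt(10)

90.32


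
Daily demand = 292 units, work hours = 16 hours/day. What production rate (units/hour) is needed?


Formula: Production Rate = Daily Demand / Available Hours
Rate = 292 units/day / 16 hours/day
Rate = 18.3 units/hour

18.3 units/hour


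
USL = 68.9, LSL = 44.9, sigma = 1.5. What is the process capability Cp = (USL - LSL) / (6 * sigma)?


Cp = (68.9 - 44.9) / (6 * 1.5)

2.67


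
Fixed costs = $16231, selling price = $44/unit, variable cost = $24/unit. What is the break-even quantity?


Formula: BEQ = Fixed Costs / (Price - Variable Cost)
Contribution margin = $44 - $24 = $20/unit
BEQ = ceil($16231 / $20/unit) = ceil(811.55) = 812 units

812 units


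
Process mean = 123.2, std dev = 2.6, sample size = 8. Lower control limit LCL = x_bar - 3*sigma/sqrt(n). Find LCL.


LCL = 123.2 - 3 * 2.6 / sqrt(8)

120.44


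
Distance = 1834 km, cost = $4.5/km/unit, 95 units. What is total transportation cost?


TC = dist * cost * units = 1834 * 4.5 * 95 = $784035.00

$784035.00


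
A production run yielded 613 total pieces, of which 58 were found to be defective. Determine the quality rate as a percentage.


Formula: Quality Rate = Good Pieces / Total Pieces * 100
Good pieces = 613 - 58 = 555
QR = 555 / 613 * 100 = 90.5%

90.5%


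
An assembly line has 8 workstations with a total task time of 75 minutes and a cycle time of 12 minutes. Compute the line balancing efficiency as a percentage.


Formula: Efficiency = Sum of Task Times / (N_stations * CT) * 100
Total station capacity = 8 stations * 12 min = 96 min
Efficiency = 75 / 96 * 100 = 78.1%

78.1%


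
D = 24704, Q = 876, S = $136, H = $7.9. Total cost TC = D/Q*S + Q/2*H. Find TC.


TC = 24704/876 * 136 + 876/2 * 7.9

$7295.52


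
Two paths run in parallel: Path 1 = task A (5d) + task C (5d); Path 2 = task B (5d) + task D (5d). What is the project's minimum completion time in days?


Path 1 = 5 + 5 = 10 days
Path 2 = 5 + 5 = 10 days
Duration = max(10, 10) = 10 days

10 days


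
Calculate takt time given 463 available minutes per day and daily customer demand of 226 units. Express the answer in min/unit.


Formula: Takt Time = Available Production Time / Customer Demand
Takt = 463 min/day / 226 units/day
Takt = 2.05 min/unit

2.05 min/unit


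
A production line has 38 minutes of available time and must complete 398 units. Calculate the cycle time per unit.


Formula: CT = Available Time / Number of Units
CT = 38 min / 398 units
CT = 0.1 min/unit

0.1 min/unit


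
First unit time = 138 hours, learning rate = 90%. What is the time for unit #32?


Formula: T_n = T_1 * (learning_rate)^(log2(n)) where learning_rate = rate/100
Doublings = log2(32) = 5
T_n = 138 * 0.9^5
T_n = 138 * 0.5905 = 81.5 hours

81.5 hours


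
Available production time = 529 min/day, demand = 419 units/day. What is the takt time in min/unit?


Formula: Takt Time = Available Production Time / Customer Demand
Takt = 529 min/day / 419 units/day
Takt = 1.26 min/unit

1.26 min/unit


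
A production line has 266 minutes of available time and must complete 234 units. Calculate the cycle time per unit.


Formula: CT = Available Time / Number of Units
CT = 266 min / 234 units
CT = 1.14 min/unit

1.14 min/unit


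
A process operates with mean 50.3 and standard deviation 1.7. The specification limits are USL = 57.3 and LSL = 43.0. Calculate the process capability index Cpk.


Cpu = (57.3 - 50.3) / (3 * 1.7) = 1.37
Cpl = (50.3 - 43.0) / (3 * 1.7) = 1.43
Cpk = min(1.37, 1.43) = 1.37

1.37


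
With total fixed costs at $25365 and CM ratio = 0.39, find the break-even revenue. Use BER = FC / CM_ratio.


Formula: BER = Fixed Costs / Contribution Margin Ratio
BER = $25365 / 0.39
BER = $65038.46 (to the nearest cent)

$65038.46


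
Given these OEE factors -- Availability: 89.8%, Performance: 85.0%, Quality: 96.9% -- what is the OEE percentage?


Formula: OEE = Availability * Performance * Quality / 10000
A * P = 89.8% * 85.0% / 100 = 76.33%
OEE = 76.33% * 96.9% / 100 = 74.0%

74.0%


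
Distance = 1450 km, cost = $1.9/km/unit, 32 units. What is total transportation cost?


TC = dist * cost * units = 1450 * 1.9 * 32 = $88160.00

$88160.00


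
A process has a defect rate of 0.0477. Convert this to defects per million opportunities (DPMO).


DPMO = defect_rate * 1000000 = 0.0477 * 1000000

47700


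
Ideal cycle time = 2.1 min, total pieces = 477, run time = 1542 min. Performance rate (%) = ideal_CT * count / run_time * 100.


Formula: Performance = (Ideal CT * Total Count) / Run Time * 100
Ideal output time = 2.1 * 477 = 1001.7 min
Performance = 1001.7 / 1542 * 100 = 65.0%

65.0%


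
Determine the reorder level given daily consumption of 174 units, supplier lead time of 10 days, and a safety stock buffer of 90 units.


Formula: ROP = (Daily Demand * Lead Time) + Safety Stock
Demand during lead time = 174 * 10 = 1740 units
ROP = 1740 + 90 = 1830 units

1830 units


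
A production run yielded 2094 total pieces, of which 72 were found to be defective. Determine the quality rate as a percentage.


Formula: Quality Rate = Good Pieces / Total Pieces * 100
Good pieces = 2094 - 72 = 2022
QR = 2022 / 2094 * 100 = 96.6%

96.6%


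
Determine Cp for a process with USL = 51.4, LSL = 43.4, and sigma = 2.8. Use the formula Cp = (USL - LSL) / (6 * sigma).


Cp = (51.4 - 43.4) / (6 * 2.8)

0.48


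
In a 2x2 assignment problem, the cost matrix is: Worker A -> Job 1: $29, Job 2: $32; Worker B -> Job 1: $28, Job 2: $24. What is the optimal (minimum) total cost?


Option 1: A->1 + B->2 = $29 + $24 = $53
Option 2: A->2 + B->1 = $32 + $28 = $60
Min cost = min($53, $60) = $53

$53


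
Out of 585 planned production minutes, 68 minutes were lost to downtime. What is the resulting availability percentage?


Formula: Availability = (Planned Time - Downtime) / Planned Time * 100
Uptime = 585 - 68 = 517 min
Availability = 517 / 585 * 100 = 88.4%

88.4%


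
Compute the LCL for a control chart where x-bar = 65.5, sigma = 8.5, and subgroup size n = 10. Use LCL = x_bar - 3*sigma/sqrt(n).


LCL = 65.5 - 3 * 8.5 / sqrt(10)

57.44


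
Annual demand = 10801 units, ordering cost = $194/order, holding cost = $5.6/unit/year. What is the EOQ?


Formula: EOQ = sqrt(2 * D * S / H)
Numerator: 2 * 10801 * 194 = 4190788
2DS/H = 4190788 / 5.6 = 748355.0
EOQ = sqrt(748355.0) = 865.1 units

865.1 units


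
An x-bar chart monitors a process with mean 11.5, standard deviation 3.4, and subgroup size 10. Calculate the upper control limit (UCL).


UCL = 11.5 + 3 * 3.4 / sqrt(10)

14.73


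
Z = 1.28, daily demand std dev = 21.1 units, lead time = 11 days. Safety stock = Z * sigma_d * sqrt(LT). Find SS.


Formula: SS = z * sigma_d * sqrt(LT)
sqrt(LT) = sqrt(11) = 3.3166
SS = 1.28 * 21.1 * 3.3166
SS = 89.6 units

89.6 units


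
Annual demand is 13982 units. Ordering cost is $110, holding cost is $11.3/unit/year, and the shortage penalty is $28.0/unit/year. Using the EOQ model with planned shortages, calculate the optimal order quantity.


Formula: EOQ* = sqrt(2DS/H) * sqrt((H+P)/P)
Base EOQ = sqrt(2*13982*110/11.3) = 521.74 units
Correction = sqrt((11.3+28.0)/28.0) = 1.18472
EOQ* = 521.74 * 1.18472 = 618.1 units

618.1 units


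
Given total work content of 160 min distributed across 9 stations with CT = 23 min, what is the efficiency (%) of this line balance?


Formula: Efficiency = Sum of Task Times / (N_stations * CT) * 100
Total station capacity = 9 stations * 23 min = 207 min
Efficiency = 160 / 207 * 100 = 77.3%

77.3%


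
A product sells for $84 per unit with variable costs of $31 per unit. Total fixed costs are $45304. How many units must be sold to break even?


Formula: BEQ = Fixed Costs / (Price - Variable Cost)
Contribution margin = $84 - $31 = $53/unit
BEQ = ceil($45304 / $53/unit) = ceil(854.79) = 855 units

855 units


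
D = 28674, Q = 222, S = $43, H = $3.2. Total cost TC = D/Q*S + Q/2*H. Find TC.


TC = 28674/222 * 43 + 222/2 * 3.2

$5909.17


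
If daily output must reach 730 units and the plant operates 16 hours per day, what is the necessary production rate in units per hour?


Formula: Production Rate = Daily Demand / Available Hours
Rate = 730 units/day / 16 hours/day
Rate = 45.6 units/hour

45.6 units/hour


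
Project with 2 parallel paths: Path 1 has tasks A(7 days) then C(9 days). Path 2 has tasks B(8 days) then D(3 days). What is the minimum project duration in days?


Path 1 = 7 + 9 = 16 days
Path 2 = 8 + 3 = 11 days
Duration = max(16, 11) = 16 days

16 days


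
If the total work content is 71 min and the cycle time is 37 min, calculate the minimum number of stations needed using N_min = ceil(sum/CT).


Formula: N_min = ceil(Sum of Task Times / Cycle Time)
N_min = ceil(71 min / 37 min) = ceil(1.9189)
N_min = 2 stations

2


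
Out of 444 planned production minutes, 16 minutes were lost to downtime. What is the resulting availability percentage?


Formula: Availability = (Planned Time - Downtime) / Planned Time * 100
Uptime = 444 - 16 = 428 min
Availability = 428 / 444 * 100 = 96.4%

96.4%


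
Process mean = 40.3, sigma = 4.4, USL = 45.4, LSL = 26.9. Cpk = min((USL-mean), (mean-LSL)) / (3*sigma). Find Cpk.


Cpu = (45.4 - 40.3) / (3 * 4.4) = 0.39
Cpl = (40.3 - 26.9) / (3 * 4.4) = 1.02
Cpk = min(0.39, 1.02) = 0.39

0.39


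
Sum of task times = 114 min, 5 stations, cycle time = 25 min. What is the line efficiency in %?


Formula: Efficiency = Sum of Task Times / (N_stations * CT) * 100
Total station capacity = 5 stations * 25 min = 125 min
Efficiency = 114 / 125 * 100 = 91.2%

91.2%


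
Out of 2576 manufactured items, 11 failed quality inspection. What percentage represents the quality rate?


Formula: Quality Rate = Good Pieces / Total Pieces * 100
Good pieces = 2576 - 11 = 2565
QR = 2565 / 2576 * 100 = 99.6%

99.6%


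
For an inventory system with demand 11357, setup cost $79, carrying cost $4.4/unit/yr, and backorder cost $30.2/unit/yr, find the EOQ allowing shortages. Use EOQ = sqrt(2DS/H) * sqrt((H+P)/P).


Formula: EOQ* = sqrt(2DS/H) * sqrt((H+P)/P)
Base EOQ = sqrt(2*11357*79/4.4) = 638.61 units
Correction = sqrt((4.4+30.2)/30.2) = 1.07037
EOQ* = 638.61 * 1.07037 = 683.5 units

683.5 units


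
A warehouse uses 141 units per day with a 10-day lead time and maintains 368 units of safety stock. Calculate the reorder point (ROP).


Formula: ROP = (Daily Demand * Lead Time) + Safety Stock
Demand during lead time = 141 * 10 = 1410 units
ROP = 1410 + 368 = 1778 units

1778 units


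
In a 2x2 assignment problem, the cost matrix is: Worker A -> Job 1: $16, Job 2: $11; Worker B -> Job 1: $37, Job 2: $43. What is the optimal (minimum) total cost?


Option 1: A->1 + B->2 = $16 + $43 = $59
Option 2: A->2 + B->1 = $11 + $37 = $48
Min cost = min($59, $48) = $48

$48


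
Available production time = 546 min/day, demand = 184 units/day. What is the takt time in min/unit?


Formula: Takt Time = Available Production Time / Customer Demand
Takt = 546 min/day / 184 units/day
Takt = 2.97 min/unit

2.97 min/unit


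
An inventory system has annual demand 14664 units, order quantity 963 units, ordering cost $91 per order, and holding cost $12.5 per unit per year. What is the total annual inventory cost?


TC = 14664/963 * 91 + 963/2 * 12.5

$7404.44


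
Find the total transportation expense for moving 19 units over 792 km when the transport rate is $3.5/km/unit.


TC = dist * cost * units = 792 * 3.5 * 19 = $52668.00

$52668.00


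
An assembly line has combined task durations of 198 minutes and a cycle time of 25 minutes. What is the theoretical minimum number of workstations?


Formula: N_min = ceil(Sum of Task Times / Cycle Time)
N_min = ceil(198 min / 25 min) = ceil(7.92)
N_min = 8 stations

8


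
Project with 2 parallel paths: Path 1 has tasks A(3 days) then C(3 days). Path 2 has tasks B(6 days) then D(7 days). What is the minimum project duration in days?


Path 1 = 3 + 3 = 6 days
Path 2 = 6 + 7 = 13 days
Duration = max(6, 13) = 13 days

13 days


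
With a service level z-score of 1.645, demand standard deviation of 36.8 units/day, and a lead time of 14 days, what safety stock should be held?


Formula: SS = z * sigma_d * sqrt(LT)
sqrt(LT) = sqrt(14) = 3.7417
SS = 1.645 * 36.8 * 3.7417
SS = 226.5 units

226.5 units


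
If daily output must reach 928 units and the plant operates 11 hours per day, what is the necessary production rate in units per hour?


Formula: Production Rate = Daily Demand / Available Hours
Rate = 928 units/day / 11 hours/day
Rate = 84.4 units/hour

84.4 units/hour


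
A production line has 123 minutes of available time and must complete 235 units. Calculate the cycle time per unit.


Formula: CT = Available Time / Number of Units
CT = 123 min / 235 units
CT = 0.52 min/unit

0.52 min/unit


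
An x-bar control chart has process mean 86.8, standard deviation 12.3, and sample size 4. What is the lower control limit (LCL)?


LCL = 86.8 - 3 * 12.3 / sqrt(4)

68.35


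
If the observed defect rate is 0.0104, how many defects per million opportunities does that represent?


DPMO = defect_rate * 1000000 = 0.0104 * 1000000

10400


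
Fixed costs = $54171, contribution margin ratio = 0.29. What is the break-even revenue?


Formula: BER = Fixed Costs / Contribution Margin Ratio
BER = $54171 / 0.29
BER = $186796.55 (to the nearest cent)

$186796.55


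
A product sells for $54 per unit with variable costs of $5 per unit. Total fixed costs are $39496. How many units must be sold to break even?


Formula: BEQ = Fixed Costs / (Price - Variable Cost)
Contribution margin = $54 - $5 = $49/unit
BEQ = ceil($39496 / $49/unit) = ceil(806.04) = 807 units

807 units


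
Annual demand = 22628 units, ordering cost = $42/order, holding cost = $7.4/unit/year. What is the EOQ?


Formula: EOQ = sqrt(2 * D * S / H)
Numerator: 2 * 22628 * 42 = 1900752
2DS/H = 1900752 / 7.4 = 256858.4
EOQ = sqrt(256858.4) = 506.8 units

506.8 units


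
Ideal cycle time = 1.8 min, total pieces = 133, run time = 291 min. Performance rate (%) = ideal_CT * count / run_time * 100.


Formula: Performance = (Ideal CT * Total Count) / Run Time * 100
Ideal output time = 1.8 * 133 = 239.4 min
Performance = 239.4 / 291 * 100 = 82.3%

82.3%


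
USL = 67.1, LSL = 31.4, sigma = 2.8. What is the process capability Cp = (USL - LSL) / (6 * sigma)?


Cp = (67.1 - 31.4) / (6 * 2.8)

2.13


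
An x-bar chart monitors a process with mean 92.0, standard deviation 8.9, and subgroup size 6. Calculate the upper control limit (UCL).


UCL = 92.0 + 3 * 8.9 / sqrt(6)

102.9


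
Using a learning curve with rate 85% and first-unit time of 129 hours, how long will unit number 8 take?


Formula: T_n = T_1 * (learning_rate)^(log2(n)) where learning_rate = rate/100
Doublings = log2(8) = 3
T_n = 129 * 0.85^3
T_n = 129 * 0.6141 = 79.2 hours

79.2 hours


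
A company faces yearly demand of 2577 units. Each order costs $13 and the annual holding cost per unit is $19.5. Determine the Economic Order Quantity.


Formula: EOQ = sqrt(2 * D * S / H)
Numerator: 2 * 2577 * 13 = 67002
2DS/H = 67002 / 19.5 = 3436.0
EOQ = sqrt(3436.0) = 58.6 units

58.6 units


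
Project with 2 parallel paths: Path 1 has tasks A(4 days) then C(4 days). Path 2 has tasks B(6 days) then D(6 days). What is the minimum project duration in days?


Path 1 = 4 + 4 = 8 days
Path 2 = 6 + 6 = 12 days
Duration = max(8, 12) = 12 days

12 days


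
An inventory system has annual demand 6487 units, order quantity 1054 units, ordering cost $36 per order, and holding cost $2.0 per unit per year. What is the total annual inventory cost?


TC = 6487/1054 * 36 + 1054/2 * 2.0

$1275.57


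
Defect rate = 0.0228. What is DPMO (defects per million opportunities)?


DPMO = defect_rate * 1000000 = 0.0228 * 1000000

22800


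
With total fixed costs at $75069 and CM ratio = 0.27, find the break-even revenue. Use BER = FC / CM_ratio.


Formula: BER = Fixed Costs / Contribution Margin Ratio
BER = $75069 / 0.27
BER = $278033.33 (to the nearest cent)

$278033.33


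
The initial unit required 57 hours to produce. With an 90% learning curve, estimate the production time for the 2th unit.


Formula: T_n = T_1 * (learning_rate)^(log2(n)) where learning_rate = rate/100
Doublings = log2(2) = 1
T_n = 57 * 0.9^1
T_n = 57 * 0.9 = 51.3 hours

51.3 hours


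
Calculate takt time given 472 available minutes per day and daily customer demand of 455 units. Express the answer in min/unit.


Formula: Takt Time = Available Production Time / Customer Demand
Takt = 472 min/day / 455 units/day
Takt = 1.04 min/unit

1.04 min/unit


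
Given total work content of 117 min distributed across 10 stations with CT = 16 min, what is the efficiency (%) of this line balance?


Formula: Efficiency = Sum of Task Times / (N_stations * CT) * 100
Total station capacity = 10 stations * 16 min = 160 min
Efficiency = 117 / 160 * 100 = 73.1%

73.1%


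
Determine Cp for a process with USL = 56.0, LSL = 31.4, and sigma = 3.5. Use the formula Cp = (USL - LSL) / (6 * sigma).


Cp = (56.0 - 31.4) / (6 * 3.5)

1.17


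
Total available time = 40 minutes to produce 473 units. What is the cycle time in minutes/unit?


Formula: CT = Available Time / Number of Units
CT = 40 min / 473 units
CT = 0.08 min/unit

0.08 min/unit


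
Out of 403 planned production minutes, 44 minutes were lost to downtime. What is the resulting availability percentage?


Formula: Availability = (Planned Time - Downtime) / Planned Time * 100
Uptime = 403 - 44 = 359 min
Availability = 359 / 403 * 100 = 89.1%

89.1%


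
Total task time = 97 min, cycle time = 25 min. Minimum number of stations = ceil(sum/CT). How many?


Formula: N_min = ceil(Sum of Task Times / Cycle Time)
N_min = ceil(97 min / 25 min) = ceil(3.88)
N_min = 4 stations

4


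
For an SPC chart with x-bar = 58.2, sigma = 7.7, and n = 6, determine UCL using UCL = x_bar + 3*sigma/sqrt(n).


UCL = 58.2 + 3 * 7.7 / sqrt(6)

67.63


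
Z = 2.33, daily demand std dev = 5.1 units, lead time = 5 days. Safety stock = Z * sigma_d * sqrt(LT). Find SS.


Formula: SS = z * sigma_d * sqrt(LT)
sqrt(LT) = sqrt(5) = 2.2361
SS = 2.33 * 5.1 * 2.2361
SS = 26.6 units

26.6 units


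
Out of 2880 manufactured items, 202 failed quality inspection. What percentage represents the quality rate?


Formula: Quality Rate = Good Pieces / Total Pieces * 100
Good pieces = 2880 - 202 = 2678
QR = 2678 / 2880 * 100 = 93.0%

93.0%


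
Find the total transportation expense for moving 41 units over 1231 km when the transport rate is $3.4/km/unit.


TC = dist * cost * units = 1231 * 3.4 * 41 = $171601.40

$171601.40


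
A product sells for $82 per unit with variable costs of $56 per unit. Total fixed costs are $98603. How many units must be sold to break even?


Formula: BEQ = Fixed Costs / (Price - Variable Cost)
Contribution margin = $82 - $56 = $26/unit
BEQ = ceil($98603 / $26/unit) = ceil(3792.42) = 3793 units

3793 units


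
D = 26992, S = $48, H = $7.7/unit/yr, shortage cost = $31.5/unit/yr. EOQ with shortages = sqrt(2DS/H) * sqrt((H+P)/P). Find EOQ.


Formula: EOQ* = sqrt(2DS/H) * sqrt((H+P)/P)
Base EOQ = sqrt(2*26992*48/7.7) = 580.11 units
Correction = sqrt((7.7+31.5)/31.5) = 1.11555
EOQ* = 580.11 * 1.11555 = 647.1 units

647.1 units


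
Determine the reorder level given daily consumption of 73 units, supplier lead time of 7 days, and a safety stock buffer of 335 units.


Formula: ROP = (Daily Demand * Lead Time) + Safety Stock
Demand during lead time = 73 * 7 = 511 units
ROP = 511 + 335 = 846 units

846 units


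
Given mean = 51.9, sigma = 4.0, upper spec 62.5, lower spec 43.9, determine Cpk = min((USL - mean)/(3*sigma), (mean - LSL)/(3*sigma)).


Cpu = (62.5 - 51.9) / (3 * 4.0) = 0.88
Cpl = (51.9 - 43.9) / (3 * 4.0) = 0.67
Cpk = min(0.88, 0.67) = 0.67

0.67


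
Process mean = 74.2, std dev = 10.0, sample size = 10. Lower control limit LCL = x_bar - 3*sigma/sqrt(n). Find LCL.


LCL = 74.2 - 3 * 10.0 / sqrt(10)

64.71


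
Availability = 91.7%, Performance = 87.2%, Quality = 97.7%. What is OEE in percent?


Formula: OEE = Availability * Performance * Quality / 10000
A * P = 91.7% * 87.2% / 100 = 79.96%
OEE = 79.96% * 97.7% / 100 = 78.1%

78.1%


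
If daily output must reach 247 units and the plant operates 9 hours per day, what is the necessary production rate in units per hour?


Formula: Production Rate = Daily Demand / Available Hours
Rate = 247 units/day / 9 hours/day
Rate = 27.4 units/hour

27.4 units/hour


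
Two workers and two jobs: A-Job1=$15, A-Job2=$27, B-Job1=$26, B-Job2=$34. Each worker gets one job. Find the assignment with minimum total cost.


Option 1: A->1 + B->2 = $15 + $34 = $49
Option 2: A->2 + B->1 = $27 + $26 = $53
Min cost = min($49, $53) = $49

$49


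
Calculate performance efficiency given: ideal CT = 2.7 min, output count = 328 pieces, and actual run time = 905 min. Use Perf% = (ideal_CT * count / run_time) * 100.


Formula: Performance = (Ideal CT * Total Count) / Run Time * 100
Ideal output time = 2.7 * 328 = 885.6 min
Performance = 885.6 / 905 * 100 = 97.9%

97.9%


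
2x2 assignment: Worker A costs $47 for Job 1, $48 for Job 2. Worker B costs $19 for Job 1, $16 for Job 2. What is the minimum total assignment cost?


Option 1: A->1 + B->2 = $47 + $16 = $63
Option 2: A->2 + B->1 = $48 + $19 = $67
Min cost = min($63, $67) = $63

$63


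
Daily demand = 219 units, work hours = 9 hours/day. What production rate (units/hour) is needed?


Formula: Production Rate = Daily Demand / Available Hours
Rate = 219 units/day / 9 hours/day
Rate = 24.3 units/hour

24.3 units/hour


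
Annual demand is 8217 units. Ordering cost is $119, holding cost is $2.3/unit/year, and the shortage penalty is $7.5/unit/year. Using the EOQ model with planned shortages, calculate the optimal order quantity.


Formula: EOQ* = sqrt(2DS/H) * sqrt((H+P)/P)
Base EOQ = sqrt(2*8217*119/2.3) = 922.11 units
Correction = sqrt((2.3+7.5)/7.5) = 1.1431
EOQ* = 922.11 * 1.1431 = 1054.1 units

1054.1 units


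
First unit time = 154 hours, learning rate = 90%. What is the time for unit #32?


Formula: T_n = T_1 * (learning_rate)^(log2(n)) where learning_rate = rate/100
Doublings = log2(32) = 5
T_n = 154 * 0.9^5
T_n = 154 * 0.5905 = 90.9 hours

90.9 hours


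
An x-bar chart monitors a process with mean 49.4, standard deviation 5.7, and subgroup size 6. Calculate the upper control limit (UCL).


UCL = 49.4 + 3 * 5.7 / sqrt(6)

56.38


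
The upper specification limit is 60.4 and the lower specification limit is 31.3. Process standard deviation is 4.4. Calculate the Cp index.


Cp = (60.4 - 31.3) / (6 * 4.4)

1.1


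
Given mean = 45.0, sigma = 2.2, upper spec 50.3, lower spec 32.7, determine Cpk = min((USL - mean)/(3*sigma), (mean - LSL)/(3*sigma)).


Cpu = (50.3 - 45.0) / (3 * 2.2) = 0.8
Cpl = (45.0 - 32.7) / (3 * 2.2) = 1.86
Cpk = min(0.8, 1.86) = 0.8

0.8


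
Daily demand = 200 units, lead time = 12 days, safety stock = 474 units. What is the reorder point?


Formula: ROP = (Daily Demand * Lead Time) + Safety Stock
Demand during lead time = 200 * 12 = 2400 units
ROP = 2400 + 474 = 2874 units

2874 units


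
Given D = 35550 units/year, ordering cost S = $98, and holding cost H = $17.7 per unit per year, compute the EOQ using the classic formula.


Formula: EOQ = sqrt(2 * D * S / H)
Numerator: 2 * 35550 * 98 = 6967800
2DS/H = 6967800 / 17.7 = 393661.0
EOQ = sqrt(393661.0) = 627.4 units

627.4 units


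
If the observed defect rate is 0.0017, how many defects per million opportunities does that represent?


DPMO = defect_rate * 1000000 = 0.0017 * 1000000

1700


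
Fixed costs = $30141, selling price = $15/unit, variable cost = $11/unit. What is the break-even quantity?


Formula: BEQ = Fixed Costs / (Price - Variable Cost)
Contribution margin = $15 - $11 = $4/unit
BEQ = ceil($30141 / $4/unit) = ceil(7535.25) = 7536 units

7536 units


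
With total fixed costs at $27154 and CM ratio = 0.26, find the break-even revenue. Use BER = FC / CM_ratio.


Formula: BER = Fixed Costs / Contribution Margin Ratio
BER = $27154 / 0.26
BER = $104438.46 (to the nearest cent)

$104438.46


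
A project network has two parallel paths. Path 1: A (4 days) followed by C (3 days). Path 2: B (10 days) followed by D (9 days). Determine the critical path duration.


Path 1 = 4 + 3 = 7 days
Path 2 = 10 + 9 = 19 days
Duration = max(7, 19) = 19 days

19 days


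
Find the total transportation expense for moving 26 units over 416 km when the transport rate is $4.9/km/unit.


TC = dist * cost * units = 416 * 4.9 * 26 = $52998.40

$52998.40


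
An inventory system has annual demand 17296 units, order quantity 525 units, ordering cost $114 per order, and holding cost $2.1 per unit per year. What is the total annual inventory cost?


TC = 17296/525 * 114 + 525/2 * 2.1

$4306.95


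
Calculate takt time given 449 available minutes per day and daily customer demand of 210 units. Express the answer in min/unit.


Formula: Takt Time = Available Production Time / Customer Demand
Takt = 449 min/day / 210 units/day
Takt = 2.14 min/unit

2.14 min/unit


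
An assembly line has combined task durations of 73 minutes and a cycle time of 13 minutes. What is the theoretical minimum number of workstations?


Formula: N_min = ceil(Sum of Task Times / Cycle Time)
N_min = ceil(73 min / 13 min) = ceil(5.6154)
N_min = 6 stations

6


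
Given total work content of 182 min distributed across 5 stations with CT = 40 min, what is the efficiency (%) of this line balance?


Formula: Efficiency = Sum of Task Times / (N_stations * CT) * 100
Total station capacity = 5 stations * 40 min = 200 min
Efficiency = 182 / 200 * 100 = 91.0%

91.0%


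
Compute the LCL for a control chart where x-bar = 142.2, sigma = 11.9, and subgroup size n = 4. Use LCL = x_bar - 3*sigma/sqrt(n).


LCL = 142.2 - 3 * 11.9 / sqrt(4)

124.35


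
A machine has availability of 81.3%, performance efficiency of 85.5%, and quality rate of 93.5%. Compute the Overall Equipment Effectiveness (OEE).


Formula: OEE = Availability * Performance * Quality / 10000
A * P = 81.3% * 85.5% / 100 = 69.51%
OEE = 69.51% * 93.5% / 100 = 65.0%

65.0%


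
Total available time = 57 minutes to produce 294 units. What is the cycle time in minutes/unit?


Formula: CT = Available Time / Number of Units
CT = 57 min / 294 units
CT = 0.19 min/unit

0.19 min/unit


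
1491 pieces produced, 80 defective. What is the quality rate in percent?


Formula: Quality Rate = Good Pieces / Total Pieces * 100
Good pieces = 1491 - 80 = 1411
QR = 1411 / 1491 * 100 = 94.6%

94.6%


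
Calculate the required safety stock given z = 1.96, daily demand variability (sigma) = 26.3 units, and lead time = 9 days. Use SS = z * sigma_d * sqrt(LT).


Formula: SS = z * sigma_d * sqrt(LT)
sqrt(LT) = sqrt(9) = 3.0
SS = 1.96 * 26.3 * 3.0
SS = 154.6 units

154.6 units


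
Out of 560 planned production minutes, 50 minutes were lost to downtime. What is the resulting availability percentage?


Formula: Availability = (Planned Time - Downtime) / Planned Time * 100
Uptime = 560 - 50 = 510 min
Availability = 510 / 560 * 100 = 91.1%

91.1%


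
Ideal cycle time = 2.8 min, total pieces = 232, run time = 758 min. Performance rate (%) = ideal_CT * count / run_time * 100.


Formula: Performance = (Ideal CT * Total Count) / Run Time * 100
Ideal output time = 2.8 * 232 = 649.6 min
Performance = 649.6 / 758 * 100 = 85.7%

85.7%


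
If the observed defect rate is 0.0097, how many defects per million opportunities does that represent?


DPMO = defect_rate * 1000000 = 0.0097 * 1000000

9700


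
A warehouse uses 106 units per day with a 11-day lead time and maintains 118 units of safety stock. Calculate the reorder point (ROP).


Formula: ROP = (Daily Demand * Lead Time) + Safety Stock
Demand during lead time = 106 * 11 = 1166 units
ROP = 1166 + 118 = 1284 units

1284 units


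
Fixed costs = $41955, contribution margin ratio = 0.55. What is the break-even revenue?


Formula: BER = Fixed Costs / Contribution Margin Ratio
BER = $41955 / 0.55
BER = $76281.82 (to the nearest cent)

$76281.82


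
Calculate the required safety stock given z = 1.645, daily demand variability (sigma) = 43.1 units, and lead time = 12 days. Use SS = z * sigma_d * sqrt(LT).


Formula: SS = z * sigma_d * sqrt(LT)
sqrt(LT) = sqrt(12) = 3.4641
SS = 1.645 * 43.1 * 3.4641
SS = 245.6 units

245.6 units


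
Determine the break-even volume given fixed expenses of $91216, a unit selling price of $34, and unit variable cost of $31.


Formula: BEQ = Fixed Costs / (Price - Variable Cost)
Contribution margin = $34 - $31 = $3/unit
BEQ = ceil($91216 / $3/unit) = ceil(30405.33) = 30406 units

30406 units


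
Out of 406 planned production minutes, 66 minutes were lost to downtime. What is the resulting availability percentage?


Formula: Availability = (Planned Time - Downtime) / Planned Time * 100
Uptime = 406 - 66 = 340 min
Availability = 340 / 406 * 100 = 83.7%

83.7%


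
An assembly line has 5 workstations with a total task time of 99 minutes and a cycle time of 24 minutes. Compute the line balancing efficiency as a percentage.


Formula: Efficiency = Sum of Task Times / (N_stations * CT) * 100
Total station capacity = 5 stations * 24 min = 120 min
Efficiency = 99 / 120 * 100 = 82.5%

82.5%


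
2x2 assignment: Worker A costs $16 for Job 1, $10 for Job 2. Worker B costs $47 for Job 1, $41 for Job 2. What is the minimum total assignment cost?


Option 1: A->1 + B->2 = $16 + $41 = $57
Option 2: A->2 + B->1 = $10 + $47 = $57
Min cost = min($57, $57) = $57

$57


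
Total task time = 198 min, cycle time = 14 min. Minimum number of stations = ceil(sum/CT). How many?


Formula: N_min = ceil(Sum of Task Times / Cycle Time)
N_min = ceil(198 min / 14 min) = ceil(14.1429)
N_min = 15 stations

15


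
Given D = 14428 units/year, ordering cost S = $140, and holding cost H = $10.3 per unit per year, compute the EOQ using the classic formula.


Formula: EOQ = sqrt(2 * D * S / H)
Numerator: 2 * 14428 * 140 = 4039840
2DS/H = 4039840 / 10.3 = 392217.5
EOQ = sqrt(392217.5) = 626.3 units

626.3 units


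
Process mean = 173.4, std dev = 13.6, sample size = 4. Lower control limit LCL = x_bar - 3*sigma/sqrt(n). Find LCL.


LCL = 173.4 - 3 * 13.6 / sqrt(4)

153.0


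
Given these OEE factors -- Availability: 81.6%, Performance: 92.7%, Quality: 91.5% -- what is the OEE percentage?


Formula: OEE = Availability * Performance * Quality / 10000
A * P = 81.6% * 92.7% / 100 = 75.64%
OEE = 75.64% * 91.5% / 100 = 69.2%

69.2%
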